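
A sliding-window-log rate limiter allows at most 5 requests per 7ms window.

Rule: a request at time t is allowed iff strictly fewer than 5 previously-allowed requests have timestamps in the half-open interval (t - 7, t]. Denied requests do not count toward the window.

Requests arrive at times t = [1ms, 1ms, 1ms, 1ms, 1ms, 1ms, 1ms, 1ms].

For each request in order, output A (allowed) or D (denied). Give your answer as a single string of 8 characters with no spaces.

Answer: AAAAADDD

Derivation:
Tracking allowed requests in the window:
  req#1 t=1ms: ALLOW
  req#2 t=1ms: ALLOW
  req#3 t=1ms: ALLOW
  req#4 t=1ms: ALLOW
  req#5 t=1ms: ALLOW
  req#6 t=1ms: DENY
  req#7 t=1ms: DENY
  req#8 t=1ms: DENY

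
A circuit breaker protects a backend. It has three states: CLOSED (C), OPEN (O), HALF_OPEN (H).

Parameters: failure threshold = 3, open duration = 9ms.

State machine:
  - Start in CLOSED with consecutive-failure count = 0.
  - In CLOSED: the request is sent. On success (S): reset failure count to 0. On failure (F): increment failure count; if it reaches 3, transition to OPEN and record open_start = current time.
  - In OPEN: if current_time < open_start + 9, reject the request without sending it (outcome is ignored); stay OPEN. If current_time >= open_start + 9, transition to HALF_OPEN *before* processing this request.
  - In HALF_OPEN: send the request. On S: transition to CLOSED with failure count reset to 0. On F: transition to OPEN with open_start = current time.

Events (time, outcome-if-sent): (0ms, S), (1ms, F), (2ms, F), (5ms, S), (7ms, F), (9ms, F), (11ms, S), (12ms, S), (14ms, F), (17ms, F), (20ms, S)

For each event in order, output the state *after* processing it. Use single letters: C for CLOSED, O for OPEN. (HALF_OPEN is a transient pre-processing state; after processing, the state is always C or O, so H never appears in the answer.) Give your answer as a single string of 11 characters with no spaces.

State after each event:
  event#1 t=0ms outcome=S: state=CLOSED
  event#2 t=1ms outcome=F: state=CLOSED
  event#3 t=2ms outcome=F: state=CLOSED
  event#4 t=5ms outcome=S: state=CLOSED
  event#5 t=7ms outcome=F: state=CLOSED
  event#6 t=9ms outcome=F: state=CLOSED
  event#7 t=11ms outcome=S: state=CLOSED
  event#8 t=12ms outcome=S: state=CLOSED
  event#9 t=14ms outcome=F: state=CLOSED
  event#10 t=17ms outcome=F: state=CLOSED
  event#11 t=20ms outcome=S: state=CLOSED

Answer: CCCCCCCCCCC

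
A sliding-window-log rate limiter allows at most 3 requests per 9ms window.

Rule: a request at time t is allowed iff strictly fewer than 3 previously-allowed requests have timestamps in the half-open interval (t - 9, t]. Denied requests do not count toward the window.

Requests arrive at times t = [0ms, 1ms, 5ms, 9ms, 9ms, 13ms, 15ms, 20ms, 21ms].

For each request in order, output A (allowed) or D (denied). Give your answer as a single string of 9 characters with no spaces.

Tracking allowed requests in the window:
  req#1 t=0ms: ALLOW
  req#2 t=1ms: ALLOW
  req#3 t=5ms: ALLOW
  req#4 t=9ms: ALLOW
  req#5 t=9ms: DENY
  req#6 t=13ms: ALLOW
  req#7 t=15ms: ALLOW
  req#8 t=20ms: ALLOW
  req#9 t=21ms: DENY

Answer: AAAADAAAD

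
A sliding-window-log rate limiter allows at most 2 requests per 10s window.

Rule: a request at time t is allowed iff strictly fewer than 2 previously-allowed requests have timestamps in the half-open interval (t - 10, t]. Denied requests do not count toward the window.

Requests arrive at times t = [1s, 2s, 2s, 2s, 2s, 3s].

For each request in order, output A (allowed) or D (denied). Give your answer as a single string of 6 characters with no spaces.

Answer: AADDDD

Derivation:
Tracking allowed requests in the window:
  req#1 t=1s: ALLOW
  req#2 t=2s: ALLOW
  req#3 t=2s: DENY
  req#4 t=2s: DENY
  req#5 t=2s: DENY
  req#6 t=3s: DENY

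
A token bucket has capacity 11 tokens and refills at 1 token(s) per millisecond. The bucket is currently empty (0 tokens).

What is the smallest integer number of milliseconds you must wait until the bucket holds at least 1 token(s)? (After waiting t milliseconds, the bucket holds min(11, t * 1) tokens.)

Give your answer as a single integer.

Need t * 1 >= 1, so t >= 1/1.
Smallest integer t = ceil(1/1) = 1.

Answer: 1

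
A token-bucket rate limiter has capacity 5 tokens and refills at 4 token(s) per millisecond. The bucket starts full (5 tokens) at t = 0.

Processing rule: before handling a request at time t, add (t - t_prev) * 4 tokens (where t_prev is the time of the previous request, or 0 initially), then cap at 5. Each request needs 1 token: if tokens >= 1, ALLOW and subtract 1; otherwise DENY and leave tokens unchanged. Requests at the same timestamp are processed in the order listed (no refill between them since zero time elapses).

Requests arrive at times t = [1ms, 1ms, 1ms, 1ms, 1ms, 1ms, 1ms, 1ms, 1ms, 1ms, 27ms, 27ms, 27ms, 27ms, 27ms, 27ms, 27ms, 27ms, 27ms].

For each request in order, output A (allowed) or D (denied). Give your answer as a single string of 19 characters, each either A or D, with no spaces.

Simulating step by step:
  req#1 t=1ms: ALLOW
  req#2 t=1ms: ALLOW
  req#3 t=1ms: ALLOW
  req#4 t=1ms: ALLOW
  req#5 t=1ms: ALLOW
  req#6 t=1ms: DENY
  req#7 t=1ms: DENY
  req#8 t=1ms: DENY
  req#9 t=1ms: DENY
  req#10 t=1ms: DENY
  req#11 t=27ms: ALLOW
  req#12 t=27ms: ALLOW
  req#13 t=27ms: ALLOW
  req#14 t=27ms: ALLOW
  req#15 t=27ms: ALLOW
  req#16 t=27ms: DENY
  req#17 t=27ms: DENY
  req#18 t=27ms: DENY
  req#19 t=27ms: DENY

Answer: AAAAADDDDDAAAAADDDD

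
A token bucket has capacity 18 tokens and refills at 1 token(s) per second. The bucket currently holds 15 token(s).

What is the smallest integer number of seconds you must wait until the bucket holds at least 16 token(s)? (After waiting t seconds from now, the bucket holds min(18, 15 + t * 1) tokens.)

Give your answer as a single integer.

Answer: 1

Derivation:
Need 15 + t * 1 >= 16, so t >= 1/1.
Smallest integer t = ceil(1/1) = 1.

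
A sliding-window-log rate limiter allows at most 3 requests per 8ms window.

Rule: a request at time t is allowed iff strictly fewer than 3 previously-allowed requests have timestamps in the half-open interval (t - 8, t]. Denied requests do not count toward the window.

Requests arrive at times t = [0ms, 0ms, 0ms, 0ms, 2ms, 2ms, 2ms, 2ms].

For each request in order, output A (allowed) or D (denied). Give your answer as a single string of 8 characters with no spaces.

Answer: AAADDDDD

Derivation:
Tracking allowed requests in the window:
  req#1 t=0ms: ALLOW
  req#2 t=0ms: ALLOW
  req#3 t=0ms: ALLOW
  req#4 t=0ms: DENY
  req#5 t=2ms: DENY
  req#6 t=2ms: DENY
  req#7 t=2ms: DENY
  req#8 t=2ms: DENY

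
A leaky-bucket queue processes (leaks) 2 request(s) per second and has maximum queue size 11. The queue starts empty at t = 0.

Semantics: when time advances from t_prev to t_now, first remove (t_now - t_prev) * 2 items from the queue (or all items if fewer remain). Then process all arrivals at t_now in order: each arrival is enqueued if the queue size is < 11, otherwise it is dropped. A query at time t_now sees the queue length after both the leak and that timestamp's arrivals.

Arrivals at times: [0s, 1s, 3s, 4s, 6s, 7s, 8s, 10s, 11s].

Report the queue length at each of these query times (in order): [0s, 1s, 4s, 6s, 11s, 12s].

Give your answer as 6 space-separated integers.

Answer: 1 1 1 1 1 0

Derivation:
Queue lengths at query times:
  query t=0s: backlog = 1
  query t=1s: backlog = 1
  query t=4s: backlog = 1
  query t=6s: backlog = 1
  query t=11s: backlog = 1
  query t=12s: backlog = 0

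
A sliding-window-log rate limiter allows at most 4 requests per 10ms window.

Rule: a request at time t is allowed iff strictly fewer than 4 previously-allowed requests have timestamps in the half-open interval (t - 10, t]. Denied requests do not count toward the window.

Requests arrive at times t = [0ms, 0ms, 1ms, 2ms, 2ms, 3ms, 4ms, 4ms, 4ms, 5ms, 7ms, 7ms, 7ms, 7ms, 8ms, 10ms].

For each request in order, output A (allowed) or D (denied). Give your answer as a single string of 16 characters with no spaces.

Tracking allowed requests in the window:
  req#1 t=0ms: ALLOW
  req#2 t=0ms: ALLOW
  req#3 t=1ms: ALLOW
  req#4 t=2ms: ALLOW
  req#5 t=2ms: DENY
  req#6 t=3ms: DENY
  req#7 t=4ms: DENY
  req#8 t=4ms: DENY
  req#9 t=4ms: DENY
  req#10 t=5ms: DENY
  req#11 t=7ms: DENY
  req#12 t=7ms: DENY
  req#13 t=7ms: DENY
  req#14 t=7ms: DENY
  req#15 t=8ms: DENY
  req#16 t=10ms: ALLOW

Answer: AAAADDDDDDDDDDDA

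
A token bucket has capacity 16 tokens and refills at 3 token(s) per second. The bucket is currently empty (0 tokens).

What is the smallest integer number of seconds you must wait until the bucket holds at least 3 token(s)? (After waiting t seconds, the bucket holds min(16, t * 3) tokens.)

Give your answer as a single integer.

Need t * 3 >= 3, so t >= 3/3.
Smallest integer t = ceil(3/3) = 1.

Answer: 1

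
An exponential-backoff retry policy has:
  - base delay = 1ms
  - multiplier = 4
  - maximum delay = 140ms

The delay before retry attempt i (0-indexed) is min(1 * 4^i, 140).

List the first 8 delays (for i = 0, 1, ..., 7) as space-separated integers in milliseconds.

Answer: 1 4 16 64 140 140 140 140

Derivation:
Computing each delay:
  i=0: min(1*4^0, 140) = 1
  i=1: min(1*4^1, 140) = 4
  i=2: min(1*4^2, 140) = 16
  i=3: min(1*4^3, 140) = 64
  i=4: min(1*4^4, 140) = 140
  i=5: min(1*4^5, 140) = 140
  i=6: min(1*4^6, 140) = 140
  i=7: min(1*4^7, 140) = 140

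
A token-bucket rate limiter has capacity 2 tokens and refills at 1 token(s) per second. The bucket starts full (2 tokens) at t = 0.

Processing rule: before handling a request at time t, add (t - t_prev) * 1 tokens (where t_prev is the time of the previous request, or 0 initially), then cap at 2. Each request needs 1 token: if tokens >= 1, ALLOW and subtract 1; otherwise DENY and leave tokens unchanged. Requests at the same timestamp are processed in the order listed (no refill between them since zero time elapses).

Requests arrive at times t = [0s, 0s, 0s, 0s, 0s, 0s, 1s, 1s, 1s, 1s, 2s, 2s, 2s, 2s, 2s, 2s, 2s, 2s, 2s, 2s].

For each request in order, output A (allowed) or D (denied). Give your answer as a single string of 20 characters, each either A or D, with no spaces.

Simulating step by step:
  req#1 t=0s: ALLOW
  req#2 t=0s: ALLOW
  req#3 t=0s: DENY
  req#4 t=0s: DENY
  req#5 t=0s: DENY
  req#6 t=0s: DENY
  req#7 t=1s: ALLOW
  req#8 t=1s: DENY
  req#9 t=1s: DENY
  req#10 t=1s: DENY
  req#11 t=2s: ALLOW
  req#12 t=2s: DENY
  req#13 t=2s: DENY
  req#14 t=2s: DENY
  req#15 t=2s: DENY
  req#16 t=2s: DENY
  req#17 t=2s: DENY
  req#18 t=2s: DENY
  req#19 t=2s: DENY
  req#20 t=2s: DENY

Answer: AADDDDADDDADDDDDDDDD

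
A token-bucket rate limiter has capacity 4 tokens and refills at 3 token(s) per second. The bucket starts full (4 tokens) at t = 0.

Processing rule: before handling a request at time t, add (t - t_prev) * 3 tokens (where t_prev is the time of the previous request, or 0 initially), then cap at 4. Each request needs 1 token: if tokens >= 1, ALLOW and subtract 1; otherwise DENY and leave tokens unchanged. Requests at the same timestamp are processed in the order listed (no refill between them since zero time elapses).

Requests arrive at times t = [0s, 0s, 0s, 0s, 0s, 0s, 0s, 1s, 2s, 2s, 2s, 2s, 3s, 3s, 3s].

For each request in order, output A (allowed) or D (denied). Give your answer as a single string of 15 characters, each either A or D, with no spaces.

Answer: AAAADDDAAAAAAAA

Derivation:
Simulating step by step:
  req#1 t=0s: ALLOW
  req#2 t=0s: ALLOW
  req#3 t=0s: ALLOW
  req#4 t=0s: ALLOW
  req#5 t=0s: DENY
  req#6 t=0s: DENY
  req#7 t=0s: DENY
  req#8 t=1s: ALLOW
  req#9 t=2s: ALLOW
  req#10 t=2s: ALLOW
  req#11 t=2s: ALLOW
  req#12 t=2s: ALLOW
  req#13 t=3s: ALLOW
  req#14 t=3s: ALLOW
  req#15 t=3s: ALLOW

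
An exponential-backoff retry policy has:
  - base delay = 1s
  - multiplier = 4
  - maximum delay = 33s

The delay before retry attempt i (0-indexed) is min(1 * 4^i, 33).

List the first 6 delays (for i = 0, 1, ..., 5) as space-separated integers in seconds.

Answer: 1 4 16 33 33 33

Derivation:
Computing each delay:
  i=0: min(1*4^0, 33) = 1
  i=1: min(1*4^1, 33) = 4
  i=2: min(1*4^2, 33) = 16
  i=3: min(1*4^3, 33) = 33
  i=4: min(1*4^4, 33) = 33
  i=5: min(1*4^5, 33) = 33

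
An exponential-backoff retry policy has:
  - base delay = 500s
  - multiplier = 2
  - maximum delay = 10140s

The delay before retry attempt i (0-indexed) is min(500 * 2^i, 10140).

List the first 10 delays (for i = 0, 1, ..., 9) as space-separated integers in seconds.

Computing each delay:
  i=0: min(500*2^0, 10140) = 500
  i=1: min(500*2^1, 10140) = 1000
  i=2: min(500*2^2, 10140) = 2000
  i=3: min(500*2^3, 10140) = 4000
  i=4: min(500*2^4, 10140) = 8000
  i=5: min(500*2^5, 10140) = 10140
  i=6: min(500*2^6, 10140) = 10140
  i=7: min(500*2^7, 10140) = 10140
  i=8: min(500*2^8, 10140) = 10140
  i=9: min(500*2^9, 10140) = 10140

Answer: 500 1000 2000 4000 8000 10140 10140 10140 10140 10140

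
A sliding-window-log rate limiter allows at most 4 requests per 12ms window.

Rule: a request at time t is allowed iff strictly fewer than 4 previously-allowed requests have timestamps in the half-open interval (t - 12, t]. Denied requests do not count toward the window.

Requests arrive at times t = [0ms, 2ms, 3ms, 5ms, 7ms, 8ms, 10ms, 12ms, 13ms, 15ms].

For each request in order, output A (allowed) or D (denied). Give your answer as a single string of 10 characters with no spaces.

Tracking allowed requests in the window:
  req#1 t=0ms: ALLOW
  req#2 t=2ms: ALLOW
  req#3 t=3ms: ALLOW
  req#4 t=5ms: ALLOW
  req#5 t=7ms: DENY
  req#6 t=8ms: DENY
  req#7 t=10ms: DENY
  req#8 t=12ms: ALLOW
  req#9 t=13ms: DENY
  req#10 t=15ms: ALLOW

Answer: AAAADDDADA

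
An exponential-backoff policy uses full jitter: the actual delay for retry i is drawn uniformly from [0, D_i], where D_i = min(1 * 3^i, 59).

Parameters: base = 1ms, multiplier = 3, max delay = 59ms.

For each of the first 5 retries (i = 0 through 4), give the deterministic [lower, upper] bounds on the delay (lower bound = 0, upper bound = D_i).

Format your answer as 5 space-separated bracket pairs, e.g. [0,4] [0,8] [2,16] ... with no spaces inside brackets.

Answer: [0,1] [0,3] [0,9] [0,27] [0,59]

Derivation:
Computing bounds per retry:
  i=0: D_i=min(1*3^0,59)=1, bounds=[0,1]
  i=1: D_i=min(1*3^1,59)=3, bounds=[0,3]
  i=2: D_i=min(1*3^2,59)=9, bounds=[0,9]
  i=3: D_i=min(1*3^3,59)=27, bounds=[0,27]
  i=4: D_i=min(1*3^4,59)=59, bounds=[0,59]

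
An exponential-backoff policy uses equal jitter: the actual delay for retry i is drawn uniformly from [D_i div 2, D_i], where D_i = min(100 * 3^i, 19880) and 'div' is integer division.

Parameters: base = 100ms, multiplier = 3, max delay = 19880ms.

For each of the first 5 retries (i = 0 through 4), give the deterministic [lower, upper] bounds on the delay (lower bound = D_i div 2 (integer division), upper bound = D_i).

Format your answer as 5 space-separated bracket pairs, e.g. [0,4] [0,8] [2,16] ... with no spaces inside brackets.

Answer: [50,100] [150,300] [450,900] [1350,2700] [4050,8100]

Derivation:
Computing bounds per retry:
  i=0: D_i=min(100*3^0,19880)=100, bounds=[50,100]
  i=1: D_i=min(100*3^1,19880)=300, bounds=[150,300]
  i=2: D_i=min(100*3^2,19880)=900, bounds=[450,900]
  i=3: D_i=min(100*3^3,19880)=2700, bounds=[1350,2700]
  i=4: D_i=min(100*3^4,19880)=8100, bounds=[4050,8100]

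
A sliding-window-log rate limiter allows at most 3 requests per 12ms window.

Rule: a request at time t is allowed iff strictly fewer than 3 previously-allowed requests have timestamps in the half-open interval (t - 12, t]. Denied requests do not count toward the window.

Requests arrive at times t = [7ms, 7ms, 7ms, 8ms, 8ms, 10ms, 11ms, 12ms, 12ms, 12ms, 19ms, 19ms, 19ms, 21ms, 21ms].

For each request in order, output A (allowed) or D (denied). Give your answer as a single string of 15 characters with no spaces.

Answer: AAADDDDDDDAAADD

Derivation:
Tracking allowed requests in the window:
  req#1 t=7ms: ALLOW
  req#2 t=7ms: ALLOW
  req#3 t=7ms: ALLOW
  req#4 t=8ms: DENY
  req#5 t=8ms: DENY
  req#6 t=10ms: DENY
  req#7 t=11ms: DENY
  req#8 t=12ms: DENY
  req#9 t=12ms: DENY
  req#10 t=12ms: DENY
  req#11 t=19ms: ALLOW
  req#12 t=19ms: ALLOW
  req#13 t=19ms: ALLOW
  req#14 t=21ms: DENY
  req#15 t=21ms: DENY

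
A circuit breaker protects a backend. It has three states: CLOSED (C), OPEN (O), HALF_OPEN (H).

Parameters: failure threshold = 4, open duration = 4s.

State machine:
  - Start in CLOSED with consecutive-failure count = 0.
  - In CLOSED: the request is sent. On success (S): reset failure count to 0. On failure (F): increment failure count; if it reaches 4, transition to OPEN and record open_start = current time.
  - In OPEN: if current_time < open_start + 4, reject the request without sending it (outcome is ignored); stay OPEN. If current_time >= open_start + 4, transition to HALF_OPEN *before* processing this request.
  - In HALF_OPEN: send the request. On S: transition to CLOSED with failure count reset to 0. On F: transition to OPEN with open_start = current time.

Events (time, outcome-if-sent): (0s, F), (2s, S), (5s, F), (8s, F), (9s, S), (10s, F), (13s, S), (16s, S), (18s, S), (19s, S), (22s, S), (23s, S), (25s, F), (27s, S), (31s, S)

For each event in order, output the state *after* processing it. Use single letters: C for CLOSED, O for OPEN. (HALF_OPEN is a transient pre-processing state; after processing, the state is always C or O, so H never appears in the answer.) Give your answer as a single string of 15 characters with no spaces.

State after each event:
  event#1 t=0s outcome=F: state=CLOSED
  event#2 t=2s outcome=S: state=CLOSED
  event#3 t=5s outcome=F: state=CLOSED
  event#4 t=8s outcome=F: state=CLOSED
  event#5 t=9s outcome=S: state=CLOSED
  event#6 t=10s outcome=F: state=CLOSED
  event#7 t=13s outcome=S: state=CLOSED
  event#8 t=16s outcome=S: state=CLOSED
  event#9 t=18s outcome=S: state=CLOSED
  event#10 t=19s outcome=S: state=CLOSED
  event#11 t=22s outcome=S: state=CLOSED
  event#12 t=23s outcome=S: state=CLOSED
  event#13 t=25s outcome=F: state=CLOSED
  event#14 t=27s outcome=S: state=CLOSED
  event#15 t=31s outcome=S: state=CLOSED

Answer: CCCCCCCCCCCCCCC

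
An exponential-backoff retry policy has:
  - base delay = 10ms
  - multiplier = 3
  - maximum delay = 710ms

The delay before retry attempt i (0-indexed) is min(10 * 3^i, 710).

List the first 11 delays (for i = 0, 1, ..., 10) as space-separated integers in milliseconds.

Computing each delay:
  i=0: min(10*3^0, 710) = 10
  i=1: min(10*3^1, 710) = 30
  i=2: min(10*3^2, 710) = 90
  i=3: min(10*3^3, 710) = 270
  i=4: min(10*3^4, 710) = 710
  i=5: min(10*3^5, 710) = 710
  i=6: min(10*3^6, 710) = 710
  i=7: min(10*3^7, 710) = 710
  i=8: min(10*3^8, 710) = 710
  i=9: min(10*3^9, 710) = 710
  i=10: min(10*3^10, 710) = 710

Answer: 10 30 90 270 710 710 710 710 710 710 710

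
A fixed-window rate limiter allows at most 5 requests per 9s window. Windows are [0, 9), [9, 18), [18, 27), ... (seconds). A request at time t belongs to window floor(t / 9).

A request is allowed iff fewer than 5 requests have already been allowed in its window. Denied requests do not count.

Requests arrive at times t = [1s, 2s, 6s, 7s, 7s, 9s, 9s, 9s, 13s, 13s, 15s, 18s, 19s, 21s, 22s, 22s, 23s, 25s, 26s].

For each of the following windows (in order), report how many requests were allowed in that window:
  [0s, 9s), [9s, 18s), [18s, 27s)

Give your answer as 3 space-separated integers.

Answer: 5 5 5

Derivation:
Processing requests:
  req#1 t=1s (window 0): ALLOW
  req#2 t=2s (window 0): ALLOW
  req#3 t=6s (window 0): ALLOW
  req#4 t=7s (window 0): ALLOW
  req#5 t=7s (window 0): ALLOW
  req#6 t=9s (window 1): ALLOW
  req#7 t=9s (window 1): ALLOW
  req#8 t=9s (window 1): ALLOW
  req#9 t=13s (window 1): ALLOW
  req#10 t=13s (window 1): ALLOW
  req#11 t=15s (window 1): DENY
  req#12 t=18s (window 2): ALLOW
  req#13 t=19s (window 2): ALLOW
  req#14 t=21s (window 2): ALLOW
  req#15 t=22s (window 2): ALLOW
  req#16 t=22s (window 2): ALLOW
  req#17 t=23s (window 2): DENY
  req#18 t=25s (window 2): DENY
  req#19 t=26s (window 2): DENY

Allowed counts by window: 5 5 5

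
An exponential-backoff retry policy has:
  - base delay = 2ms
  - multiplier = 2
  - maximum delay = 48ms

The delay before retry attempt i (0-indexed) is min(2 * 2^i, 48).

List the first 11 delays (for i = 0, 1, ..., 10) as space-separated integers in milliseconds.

Computing each delay:
  i=0: min(2*2^0, 48) = 2
  i=1: min(2*2^1, 48) = 4
  i=2: min(2*2^2, 48) = 8
  i=3: min(2*2^3, 48) = 16
  i=4: min(2*2^4, 48) = 32
  i=5: min(2*2^5, 48) = 48
  i=6: min(2*2^6, 48) = 48
  i=7: min(2*2^7, 48) = 48
  i=8: min(2*2^8, 48) = 48
  i=9: min(2*2^9, 48) = 48
  i=10: min(2*2^10, 48) = 48

Answer: 2 4 8 16 32 48 48 48 48 48 48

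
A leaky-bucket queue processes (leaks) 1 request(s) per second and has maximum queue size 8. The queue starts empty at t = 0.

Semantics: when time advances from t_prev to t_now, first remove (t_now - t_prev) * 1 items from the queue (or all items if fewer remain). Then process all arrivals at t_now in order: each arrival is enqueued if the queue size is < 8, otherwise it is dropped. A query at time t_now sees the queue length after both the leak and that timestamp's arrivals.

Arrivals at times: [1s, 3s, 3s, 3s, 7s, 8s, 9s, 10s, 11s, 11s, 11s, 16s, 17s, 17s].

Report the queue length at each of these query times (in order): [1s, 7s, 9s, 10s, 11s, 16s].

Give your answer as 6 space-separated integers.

Answer: 1 1 1 1 3 1

Derivation:
Queue lengths at query times:
  query t=1s: backlog = 1
  query t=7s: backlog = 1
  query t=9s: backlog = 1
  query t=10s: backlog = 1
  query t=11s: backlog = 3
  query t=16s: backlog = 1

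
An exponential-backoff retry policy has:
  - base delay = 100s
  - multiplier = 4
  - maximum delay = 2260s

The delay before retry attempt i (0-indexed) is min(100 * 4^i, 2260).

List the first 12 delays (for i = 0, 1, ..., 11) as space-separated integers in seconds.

Answer: 100 400 1600 2260 2260 2260 2260 2260 2260 2260 2260 2260

Derivation:
Computing each delay:
  i=0: min(100*4^0, 2260) = 100
  i=1: min(100*4^1, 2260) = 400
  i=2: min(100*4^2, 2260) = 1600
  i=3: min(100*4^3, 2260) = 2260
  i=4: min(100*4^4, 2260) = 2260
  i=5: min(100*4^5, 2260) = 2260
  i=6: min(100*4^6, 2260) = 2260
  i=7: min(100*4^7, 2260) = 2260
  i=8: min(100*4^8, 2260) = 2260
  i=9: min(100*4^9, 2260) = 2260
  i=10: min(100*4^10, 2260) = 2260
  i=11: min(100*4^11, 2260) = 2260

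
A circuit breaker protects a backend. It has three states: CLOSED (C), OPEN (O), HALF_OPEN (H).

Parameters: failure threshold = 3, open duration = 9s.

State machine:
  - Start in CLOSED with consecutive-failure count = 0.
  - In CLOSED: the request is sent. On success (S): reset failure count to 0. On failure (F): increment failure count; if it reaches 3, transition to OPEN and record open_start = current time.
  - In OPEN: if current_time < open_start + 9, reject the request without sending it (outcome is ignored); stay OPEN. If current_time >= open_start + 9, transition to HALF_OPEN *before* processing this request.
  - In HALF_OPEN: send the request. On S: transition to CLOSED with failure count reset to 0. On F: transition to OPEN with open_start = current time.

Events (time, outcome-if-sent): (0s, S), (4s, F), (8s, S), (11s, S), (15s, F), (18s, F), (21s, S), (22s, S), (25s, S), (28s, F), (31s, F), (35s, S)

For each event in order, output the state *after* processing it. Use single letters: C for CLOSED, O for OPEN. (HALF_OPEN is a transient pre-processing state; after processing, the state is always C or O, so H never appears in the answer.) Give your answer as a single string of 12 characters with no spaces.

State after each event:
  event#1 t=0s outcome=S: state=CLOSED
  event#2 t=4s outcome=F: state=CLOSED
  event#3 t=8s outcome=S: state=CLOSED
  event#4 t=11s outcome=S: state=CLOSED
  event#5 t=15s outcome=F: state=CLOSED
  event#6 t=18s outcome=F: state=CLOSED
  event#7 t=21s outcome=S: state=CLOSED
  event#8 t=22s outcome=S: state=CLOSED
  event#9 t=25s outcome=S: state=CLOSED
  event#10 t=28s outcome=F: state=CLOSED
  event#11 t=31s outcome=F: state=CLOSED
  event#12 t=35s outcome=S: state=CLOSED

Answer: CCCCCCCCCCCC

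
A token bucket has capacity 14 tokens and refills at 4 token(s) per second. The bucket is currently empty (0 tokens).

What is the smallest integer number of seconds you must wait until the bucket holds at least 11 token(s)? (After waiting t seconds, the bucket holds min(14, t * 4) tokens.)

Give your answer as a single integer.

Answer: 3

Derivation:
Need t * 4 >= 11, so t >= 11/4.
Smallest integer t = ceil(11/4) = 3.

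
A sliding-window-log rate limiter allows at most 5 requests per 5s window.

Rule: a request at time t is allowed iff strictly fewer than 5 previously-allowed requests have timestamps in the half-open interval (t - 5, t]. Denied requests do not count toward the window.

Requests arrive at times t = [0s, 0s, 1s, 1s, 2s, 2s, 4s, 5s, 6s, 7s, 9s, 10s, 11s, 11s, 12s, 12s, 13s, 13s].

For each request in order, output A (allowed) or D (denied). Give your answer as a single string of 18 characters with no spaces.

Answer: AAAAADDAAAAAAAADDD

Derivation:
Tracking allowed requests in the window:
  req#1 t=0s: ALLOW
  req#2 t=0s: ALLOW
  req#3 t=1s: ALLOW
  req#4 t=1s: ALLOW
  req#5 t=2s: ALLOW
  req#6 t=2s: DENY
  req#7 t=4s: DENY
  req#8 t=5s: ALLOW
  req#9 t=6s: ALLOW
  req#10 t=7s: ALLOW
  req#11 t=9s: ALLOW
  req#12 t=10s: ALLOW
  req#13 t=11s: ALLOW
  req#14 t=11s: ALLOW
  req#15 t=12s: ALLOW
  req#16 t=12s: DENY
  req#17 t=13s: DENY
  req#18 t=13s: DENY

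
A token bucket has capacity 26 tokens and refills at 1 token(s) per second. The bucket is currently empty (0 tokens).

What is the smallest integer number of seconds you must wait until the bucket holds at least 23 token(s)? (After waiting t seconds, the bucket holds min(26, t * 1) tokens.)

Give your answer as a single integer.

Need t * 1 >= 23, so t >= 23/1.
Smallest integer t = ceil(23/1) = 23.

Answer: 23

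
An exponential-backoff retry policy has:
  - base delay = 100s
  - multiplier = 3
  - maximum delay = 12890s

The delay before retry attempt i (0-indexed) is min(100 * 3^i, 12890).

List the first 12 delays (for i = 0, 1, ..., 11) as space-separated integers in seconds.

Answer: 100 300 900 2700 8100 12890 12890 12890 12890 12890 12890 12890

Derivation:
Computing each delay:
  i=0: min(100*3^0, 12890) = 100
  i=1: min(100*3^1, 12890) = 300
  i=2: min(100*3^2, 12890) = 900
  i=3: min(100*3^3, 12890) = 2700
  i=4: min(100*3^4, 12890) = 8100
  i=5: min(100*3^5, 12890) = 12890
  i=6: min(100*3^6, 12890) = 12890
  i=7: min(100*3^7, 12890) = 12890
  i=8: min(100*3^8, 12890) = 12890
  i=9: min(100*3^9, 12890) = 12890
  i=10: min(100*3^10, 12890) = 12890
  i=11: min(100*3^11, 12890) = 12890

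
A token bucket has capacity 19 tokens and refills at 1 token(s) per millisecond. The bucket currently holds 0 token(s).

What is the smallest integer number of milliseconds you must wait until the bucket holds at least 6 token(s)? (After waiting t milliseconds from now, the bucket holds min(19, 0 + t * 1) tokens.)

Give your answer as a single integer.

Need 0 + t * 1 >= 6, so t >= 6/1.
Smallest integer t = ceil(6/1) = 6.

Answer: 6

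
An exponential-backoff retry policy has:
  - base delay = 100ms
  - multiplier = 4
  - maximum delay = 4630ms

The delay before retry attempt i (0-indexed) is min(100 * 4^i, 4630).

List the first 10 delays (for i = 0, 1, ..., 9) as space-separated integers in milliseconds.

Answer: 100 400 1600 4630 4630 4630 4630 4630 4630 4630

Derivation:
Computing each delay:
  i=0: min(100*4^0, 4630) = 100
  i=1: min(100*4^1, 4630) = 400
  i=2: min(100*4^2, 4630) = 1600
  i=3: min(100*4^3, 4630) = 4630
  i=4: min(100*4^4, 4630) = 4630
  i=5: min(100*4^5, 4630) = 4630
  i=6: min(100*4^6, 4630) = 4630
  i=7: min(100*4^7, 4630) = 4630
  i=8: min(100*4^8, 4630) = 4630
  i=9: min(100*4^9, 4630) = 4630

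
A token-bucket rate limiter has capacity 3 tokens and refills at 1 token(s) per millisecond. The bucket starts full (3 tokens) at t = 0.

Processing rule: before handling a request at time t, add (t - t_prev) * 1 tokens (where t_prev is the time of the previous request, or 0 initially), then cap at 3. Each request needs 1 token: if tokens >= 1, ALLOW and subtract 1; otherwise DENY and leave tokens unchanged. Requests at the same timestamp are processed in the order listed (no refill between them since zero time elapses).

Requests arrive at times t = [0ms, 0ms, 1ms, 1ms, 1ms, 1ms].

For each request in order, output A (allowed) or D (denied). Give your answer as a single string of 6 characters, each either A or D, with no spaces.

Simulating step by step:
  req#1 t=0ms: ALLOW
  req#2 t=0ms: ALLOW
  req#3 t=1ms: ALLOW
  req#4 t=1ms: ALLOW
  req#5 t=1ms: DENY
  req#6 t=1ms: DENY

Answer: AAAADD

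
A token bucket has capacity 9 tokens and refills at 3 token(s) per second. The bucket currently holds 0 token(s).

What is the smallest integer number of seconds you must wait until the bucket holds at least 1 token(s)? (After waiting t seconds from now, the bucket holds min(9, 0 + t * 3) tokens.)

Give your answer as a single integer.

Need 0 + t * 3 >= 1, so t >= 1/3.
Smallest integer t = ceil(1/3) = 1.

Answer: 1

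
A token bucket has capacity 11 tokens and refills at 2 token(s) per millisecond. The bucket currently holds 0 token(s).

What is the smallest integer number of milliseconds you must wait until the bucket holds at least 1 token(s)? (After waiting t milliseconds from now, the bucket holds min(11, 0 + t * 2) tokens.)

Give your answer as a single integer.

Answer: 1

Derivation:
Need 0 + t * 2 >= 1, so t >= 1/2.
Smallest integer t = ceil(1/2) = 1.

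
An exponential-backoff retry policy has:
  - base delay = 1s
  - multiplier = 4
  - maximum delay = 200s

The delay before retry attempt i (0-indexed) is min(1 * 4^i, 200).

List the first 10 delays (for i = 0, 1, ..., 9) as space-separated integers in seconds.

Computing each delay:
  i=0: min(1*4^0, 200) = 1
  i=1: min(1*4^1, 200) = 4
  i=2: min(1*4^2, 200) = 16
  i=3: min(1*4^3, 200) = 64
  i=4: min(1*4^4, 200) = 200
  i=5: min(1*4^5, 200) = 200
  i=6: min(1*4^6, 200) = 200
  i=7: min(1*4^7, 200) = 200
  i=8: min(1*4^8, 200) = 200
  i=9: min(1*4^9, 200) = 200

Answer: 1 4 16 64 200 200 200 200 200 200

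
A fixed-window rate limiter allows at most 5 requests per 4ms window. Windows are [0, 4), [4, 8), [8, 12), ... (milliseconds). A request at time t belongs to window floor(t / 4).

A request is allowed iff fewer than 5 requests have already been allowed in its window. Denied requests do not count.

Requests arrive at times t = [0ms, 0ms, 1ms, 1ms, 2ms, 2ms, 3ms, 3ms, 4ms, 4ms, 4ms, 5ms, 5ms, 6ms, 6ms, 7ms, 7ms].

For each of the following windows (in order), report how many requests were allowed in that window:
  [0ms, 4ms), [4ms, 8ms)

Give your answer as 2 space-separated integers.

Processing requests:
  req#1 t=0ms (window 0): ALLOW
  req#2 t=0ms (window 0): ALLOW
  req#3 t=1ms (window 0): ALLOW
  req#4 t=1ms (window 0): ALLOW
  req#5 t=2ms (window 0): ALLOW
  req#6 t=2ms (window 0): DENY
  req#7 t=3ms (window 0): DENY
  req#8 t=3ms (window 0): DENY
  req#9 t=4ms (window 1): ALLOW
  req#10 t=4ms (window 1): ALLOW
  req#11 t=4ms (window 1): ALLOW
  req#12 t=5ms (window 1): ALLOW
  req#13 t=5ms (window 1): ALLOW
  req#14 t=6ms (window 1): DENY
  req#15 t=6ms (window 1): DENY
  req#16 t=7ms (window 1): DENY
  req#17 t=7ms (window 1): DENY

Allowed counts by window: 5 5

Answer: 5 5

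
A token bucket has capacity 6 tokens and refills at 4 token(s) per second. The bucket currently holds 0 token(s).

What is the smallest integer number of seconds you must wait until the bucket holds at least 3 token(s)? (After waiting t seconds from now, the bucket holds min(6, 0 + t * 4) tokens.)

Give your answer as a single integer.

Answer: 1

Derivation:
Need 0 + t * 4 >= 3, so t >= 3/4.
Smallest integer t = ceil(3/4) = 1.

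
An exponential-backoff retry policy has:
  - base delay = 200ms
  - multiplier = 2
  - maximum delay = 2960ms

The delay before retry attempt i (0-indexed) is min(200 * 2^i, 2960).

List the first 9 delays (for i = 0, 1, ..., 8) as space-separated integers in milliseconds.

Computing each delay:
  i=0: min(200*2^0, 2960) = 200
  i=1: min(200*2^1, 2960) = 400
  i=2: min(200*2^2, 2960) = 800
  i=3: min(200*2^3, 2960) = 1600
  i=4: min(200*2^4, 2960) = 2960
  i=5: min(200*2^5, 2960) = 2960
  i=6: min(200*2^6, 2960) = 2960
  i=7: min(200*2^7, 2960) = 2960
  i=8: min(200*2^8, 2960) = 2960

Answer: 200 400 800 1600 2960 2960 2960 2960 2960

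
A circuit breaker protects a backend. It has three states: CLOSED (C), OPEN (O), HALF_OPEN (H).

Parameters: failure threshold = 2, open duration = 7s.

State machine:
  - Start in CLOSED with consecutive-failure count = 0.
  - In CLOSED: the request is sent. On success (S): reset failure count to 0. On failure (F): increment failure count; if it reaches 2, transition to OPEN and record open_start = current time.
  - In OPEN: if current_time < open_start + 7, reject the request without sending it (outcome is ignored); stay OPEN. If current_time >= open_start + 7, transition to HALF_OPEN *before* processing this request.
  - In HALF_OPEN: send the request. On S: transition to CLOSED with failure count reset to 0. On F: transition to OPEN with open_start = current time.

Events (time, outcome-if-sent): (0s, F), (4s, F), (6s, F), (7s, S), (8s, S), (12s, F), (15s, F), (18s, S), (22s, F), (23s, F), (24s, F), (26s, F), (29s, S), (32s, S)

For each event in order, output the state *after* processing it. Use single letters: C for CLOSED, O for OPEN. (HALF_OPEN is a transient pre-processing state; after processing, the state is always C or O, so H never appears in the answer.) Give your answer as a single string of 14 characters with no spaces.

State after each event:
  event#1 t=0s outcome=F: state=CLOSED
  event#2 t=4s outcome=F: state=OPEN
  event#3 t=6s outcome=F: state=OPEN
  event#4 t=7s outcome=S: state=OPEN
  event#5 t=8s outcome=S: state=OPEN
  event#6 t=12s outcome=F: state=OPEN
  event#7 t=15s outcome=F: state=OPEN
  event#8 t=18s outcome=S: state=OPEN
  event#9 t=22s outcome=F: state=OPEN
  event#10 t=23s outcome=F: state=OPEN
  event#11 t=24s outcome=F: state=OPEN
  event#12 t=26s outcome=F: state=OPEN
  event#13 t=29s outcome=S: state=CLOSED
  event#14 t=32s outcome=S: state=CLOSED

Answer: COOOOOOOOOOOCC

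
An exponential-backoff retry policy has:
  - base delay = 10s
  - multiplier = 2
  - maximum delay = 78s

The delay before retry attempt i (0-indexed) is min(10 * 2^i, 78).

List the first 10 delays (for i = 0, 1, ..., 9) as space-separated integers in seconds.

Answer: 10 20 40 78 78 78 78 78 78 78

Derivation:
Computing each delay:
  i=0: min(10*2^0, 78) = 10
  i=1: min(10*2^1, 78) = 20
  i=2: min(10*2^2, 78) = 40
  i=3: min(10*2^3, 78) = 78
  i=4: min(10*2^4, 78) = 78
  i=5: min(10*2^5, 78) = 78
  i=6: min(10*2^6, 78) = 78
  i=7: min(10*2^7, 78) = 78
  i=8: min(10*2^8, 78) = 78
  i=9: min(10*2^9, 78) = 78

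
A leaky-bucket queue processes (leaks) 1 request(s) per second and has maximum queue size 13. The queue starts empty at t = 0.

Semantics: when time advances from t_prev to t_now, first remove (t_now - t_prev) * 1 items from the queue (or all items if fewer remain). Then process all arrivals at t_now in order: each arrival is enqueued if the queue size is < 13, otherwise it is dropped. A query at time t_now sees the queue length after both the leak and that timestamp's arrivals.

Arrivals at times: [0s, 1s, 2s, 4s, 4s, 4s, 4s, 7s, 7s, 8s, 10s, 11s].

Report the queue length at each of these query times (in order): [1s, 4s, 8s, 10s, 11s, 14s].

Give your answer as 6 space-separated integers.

Queue lengths at query times:
  query t=1s: backlog = 1
  query t=4s: backlog = 4
  query t=8s: backlog = 3
  query t=10s: backlog = 2
  query t=11s: backlog = 2
  query t=14s: backlog = 0

Answer: 1 4 3 2 2 0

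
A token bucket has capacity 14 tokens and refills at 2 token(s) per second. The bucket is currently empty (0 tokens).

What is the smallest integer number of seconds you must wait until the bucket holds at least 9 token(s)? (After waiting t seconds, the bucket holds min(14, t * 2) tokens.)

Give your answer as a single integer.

Need t * 2 >= 9, so t >= 9/2.
Smallest integer t = ceil(9/2) = 5.

Answer: 5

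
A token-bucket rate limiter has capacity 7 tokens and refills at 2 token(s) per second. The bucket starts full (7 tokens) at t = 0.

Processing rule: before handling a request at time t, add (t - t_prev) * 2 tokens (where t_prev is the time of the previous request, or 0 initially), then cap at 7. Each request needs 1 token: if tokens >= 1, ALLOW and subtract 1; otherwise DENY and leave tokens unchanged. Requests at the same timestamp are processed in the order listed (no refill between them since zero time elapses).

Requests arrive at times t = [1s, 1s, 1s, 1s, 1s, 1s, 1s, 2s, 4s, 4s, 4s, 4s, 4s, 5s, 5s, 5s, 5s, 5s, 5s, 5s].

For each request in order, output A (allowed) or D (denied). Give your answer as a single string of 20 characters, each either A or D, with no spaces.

Simulating step by step:
  req#1 t=1s: ALLOW
  req#2 t=1s: ALLOW
  req#3 t=1s: ALLOW
  req#4 t=1s: ALLOW
  req#5 t=1s: ALLOW
  req#6 t=1s: ALLOW
  req#7 t=1s: ALLOW
  req#8 t=2s: ALLOW
  req#9 t=4s: ALLOW
  req#10 t=4s: ALLOW
  req#11 t=4s: ALLOW
  req#12 t=4s: ALLOW
  req#13 t=4s: ALLOW
  req#14 t=5s: ALLOW
  req#15 t=5s: ALLOW
  req#16 t=5s: DENY
  req#17 t=5s: DENY
  req#18 t=5s: DENY
  req#19 t=5s: DENY
  req#20 t=5s: DENY

Answer: AAAAAAAAAAAAAAADDDDD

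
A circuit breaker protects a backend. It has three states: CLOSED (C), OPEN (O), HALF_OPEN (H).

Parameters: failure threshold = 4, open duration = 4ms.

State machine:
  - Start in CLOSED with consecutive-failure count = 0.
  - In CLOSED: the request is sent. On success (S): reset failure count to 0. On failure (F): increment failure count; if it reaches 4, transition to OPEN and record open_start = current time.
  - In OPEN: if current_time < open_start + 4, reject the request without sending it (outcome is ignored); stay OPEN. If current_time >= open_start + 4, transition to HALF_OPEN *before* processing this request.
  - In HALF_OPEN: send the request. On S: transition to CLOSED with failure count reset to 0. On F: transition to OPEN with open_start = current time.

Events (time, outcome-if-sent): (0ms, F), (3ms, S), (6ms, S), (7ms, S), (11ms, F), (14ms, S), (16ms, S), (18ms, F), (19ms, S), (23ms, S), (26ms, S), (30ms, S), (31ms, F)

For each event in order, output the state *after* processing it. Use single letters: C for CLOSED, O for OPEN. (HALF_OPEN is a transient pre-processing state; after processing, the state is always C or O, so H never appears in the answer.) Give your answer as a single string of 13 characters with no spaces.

State after each event:
  event#1 t=0ms outcome=F: state=CLOSED
  event#2 t=3ms outcome=S: state=CLOSED
  event#3 t=6ms outcome=S: state=CLOSED
  event#4 t=7ms outcome=S: state=CLOSED
  event#5 t=11ms outcome=F: state=CLOSED
  event#6 t=14ms outcome=S: state=CLOSED
  event#7 t=16ms outcome=S: state=CLOSED
  event#8 t=18ms outcome=F: state=CLOSED
  event#9 t=19ms outcome=S: state=CLOSED
  event#10 t=23ms outcome=S: state=CLOSED
  event#11 t=26ms outcome=S: state=CLOSED
  event#12 t=30ms outcome=S: state=CLOSED
  event#13 t=31ms outcome=F: state=CLOSED

Answer: CCCCCCCCCCCCC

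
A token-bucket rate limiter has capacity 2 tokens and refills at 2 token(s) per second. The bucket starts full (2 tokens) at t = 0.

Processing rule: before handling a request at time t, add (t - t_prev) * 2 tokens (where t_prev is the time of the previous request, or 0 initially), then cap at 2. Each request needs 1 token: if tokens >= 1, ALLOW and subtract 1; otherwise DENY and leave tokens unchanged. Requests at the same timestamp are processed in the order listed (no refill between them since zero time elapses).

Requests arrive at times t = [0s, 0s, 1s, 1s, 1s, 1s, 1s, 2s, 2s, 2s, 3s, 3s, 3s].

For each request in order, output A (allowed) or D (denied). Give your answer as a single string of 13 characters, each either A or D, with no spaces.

Answer: AAAADDDAADAAD

Derivation:
Simulating step by step:
  req#1 t=0s: ALLOW
  req#2 t=0s: ALLOW
  req#3 t=1s: ALLOW
  req#4 t=1s: ALLOW
  req#5 t=1s: DENY
  req#6 t=1s: DENY
  req#7 t=1s: DENY
  req#8 t=2s: ALLOW
  req#9 t=2s: ALLOW
  req#10 t=2s: DENY
  req#11 t=3s: ALLOW
  req#12 t=3s: ALLOW
  req#13 t=3s: DENY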